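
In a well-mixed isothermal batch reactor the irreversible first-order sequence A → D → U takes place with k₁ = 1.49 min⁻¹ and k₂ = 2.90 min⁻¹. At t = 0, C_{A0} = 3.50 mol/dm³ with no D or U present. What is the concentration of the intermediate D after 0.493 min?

0.889 mol/dm³

The intermediate concentration in a first-order A→B→C sequence is C_D = k₁C_{A0}(e^(−k₁t) − e^(−k₂t))/(k₂−k₁).
e^(−k₁t) = e^(−1.49×0.493) = e^(−0.7346) = 0.4797; e^(−k₂t) = e^(−1.430) = 0.2394.
C_D = 1.49×3.50/(2.90−1.49) × (0.4797−0.2394) = 3.699×0.2403 = 0.8889 mol/dm³.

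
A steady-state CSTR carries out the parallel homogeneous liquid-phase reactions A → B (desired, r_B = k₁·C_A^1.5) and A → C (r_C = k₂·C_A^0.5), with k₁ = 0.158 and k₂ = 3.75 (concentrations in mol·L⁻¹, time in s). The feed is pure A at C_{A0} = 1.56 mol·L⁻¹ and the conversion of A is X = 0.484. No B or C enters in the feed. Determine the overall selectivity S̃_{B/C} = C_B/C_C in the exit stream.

Exit C_A = C_{A0}(1−X) = 1.56×0.516 = 0.8050 mol·L⁻¹.
A CSTR operates uniformly at the exit composition, giving r_B = 0.1141 and r_C = 3.364 (each k·C_A^n at C_A = 0.8050).
Overall selectivity = C_B/C_C = r_Bτ/(r_Cτ) = r_B/r_C = 0.0339.

0.0339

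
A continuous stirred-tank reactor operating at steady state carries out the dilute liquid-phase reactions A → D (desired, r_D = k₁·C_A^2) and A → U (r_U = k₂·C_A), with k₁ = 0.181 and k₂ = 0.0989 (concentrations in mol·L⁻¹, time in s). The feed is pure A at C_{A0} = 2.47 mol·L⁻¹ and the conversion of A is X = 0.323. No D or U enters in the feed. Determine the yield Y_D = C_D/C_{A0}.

0.243

Exit C_A = C_{A0}(1−X) = 2.47×0.677 = 1.672 mol·L⁻¹.
Rates in a CSTR are evaluated at the outlet concentration: r_D = 0.181×1.672^2 = 0.5061, r_U = 0.0989×1.672 = 0.1654.
Fraction of consumed A going to D: r_D/(r_D+r_U) = 0.7537.
C_D = 0.7537·C_{A0}·X = 0.7537×2.47×0.323 = 0.601 mol·L⁻¹; Y_D = C_D/C_{A0} = 0.243.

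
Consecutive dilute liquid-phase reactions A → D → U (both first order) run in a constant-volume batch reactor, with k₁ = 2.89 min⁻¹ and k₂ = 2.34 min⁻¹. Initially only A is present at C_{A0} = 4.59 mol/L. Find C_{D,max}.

At the optimum, C_{D,max}/C_{A0} = (k₁/k₂)^[k₂/(k₂−k₁)].
= (2.89/2.34)^(2.34/(2.34−2.89)) = (1.235)^(-4.255) = 0.4073.
C_{D,max} = 0.4073×4.59 = 1.87 mol/L.

1.87 mol/L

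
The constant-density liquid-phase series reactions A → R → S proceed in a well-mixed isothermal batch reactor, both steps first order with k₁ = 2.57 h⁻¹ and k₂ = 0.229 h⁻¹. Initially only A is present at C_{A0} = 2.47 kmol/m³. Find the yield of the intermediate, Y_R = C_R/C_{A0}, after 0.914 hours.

0.786

The intermediate concentration in a first-order A→B→C sequence is C_R = k₁C_{A0}(e^(−k₁t) − e^(−k₂t))/(k₂−k₁).
e^(−k₁t) = e^(−2.57×0.914) = e^(−2.349) = 0.09547; e^(−k₂t) = e^(−0.2093) = 0.8111.
C_R = 2.57×2.47/(0.229−2.57) × (0.09547−0.8111) = (-2.712)×(-0.7157) = 1.941 kmol/m³.
Y_R = C_R/C_{A0} = 1.941/2.47 = 0.786.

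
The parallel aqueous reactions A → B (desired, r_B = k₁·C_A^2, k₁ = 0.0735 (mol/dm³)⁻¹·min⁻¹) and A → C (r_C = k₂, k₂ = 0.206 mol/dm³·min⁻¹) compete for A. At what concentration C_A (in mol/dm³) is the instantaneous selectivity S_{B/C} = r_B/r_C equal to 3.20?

2.99 mol/dm³

S_{B/C} = (k₁/k₂)·C_A^2 ⇒ C_A = (S·k₂/k₁)^(0.5).
= (3.20×0.206/0.0735)^(0.5) = (8.969)^(0.5) = 2.99 mol/dm³.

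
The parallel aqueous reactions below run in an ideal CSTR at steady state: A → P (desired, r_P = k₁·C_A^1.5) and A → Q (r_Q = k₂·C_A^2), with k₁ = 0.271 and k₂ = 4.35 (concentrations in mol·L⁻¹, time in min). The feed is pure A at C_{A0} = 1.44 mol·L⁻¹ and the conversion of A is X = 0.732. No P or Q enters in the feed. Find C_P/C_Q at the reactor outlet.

Exit C_A = C_{A0}(1−X) = 1.44×0.268 = 0.3859 mol·L⁻¹.
In a CSTR the entire volume is at exit conditions, so r_P = 0.271×0.3859^1.5 = 0.06497 and r_Q = 4.35×0.3859^2 = 0.6479.
Overall selectivity = C_P/C_Q = r_Pτ/(r_Qτ) = r_P/r_Q = 0.100.

0.100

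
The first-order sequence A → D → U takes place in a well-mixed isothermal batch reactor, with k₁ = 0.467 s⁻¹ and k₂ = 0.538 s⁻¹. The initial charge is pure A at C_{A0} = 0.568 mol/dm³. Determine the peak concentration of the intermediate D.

At the optimum, C_{D,max}/C_{A0} = (k₁/k₂)^[k₂/(k₂−k₁)].
= (0.467/0.538)^(0.538/(0.538−0.467)) = (0.8680)^(7.577) = 0.3422.
C_{D,max} = 0.3422×0.568 = 0.194 mol/dm³.

0.194 mol/dm³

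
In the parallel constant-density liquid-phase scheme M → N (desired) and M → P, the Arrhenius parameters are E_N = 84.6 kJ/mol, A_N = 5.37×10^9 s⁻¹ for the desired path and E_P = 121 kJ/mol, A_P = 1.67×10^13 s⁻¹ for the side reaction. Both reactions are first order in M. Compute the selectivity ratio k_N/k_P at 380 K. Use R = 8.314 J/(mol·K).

32.4

Since both paths have the same order in M, the concentration cancels and S_{N/P} = k_N/k_P = (A_N/A_P)·exp[(E_P−E_N)/(RT)].
(E_P−E_N)/(RT) = (121−84.6)×10³/(8.314×380) = 36400/3159 = 11.52.
k_N/k_P = (5.37×10^9/1.67×10^13)·exp(11.52) = 3.216×10^-4 × 1.009×10^5 = 32.4.
Since E_N < E_P, lowering the temperature improves selectivity toward N.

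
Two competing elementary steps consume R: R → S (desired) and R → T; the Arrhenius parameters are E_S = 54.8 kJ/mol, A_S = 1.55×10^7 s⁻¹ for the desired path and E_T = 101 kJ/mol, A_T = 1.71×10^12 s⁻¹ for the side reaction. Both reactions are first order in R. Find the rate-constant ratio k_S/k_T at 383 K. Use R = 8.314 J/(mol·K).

With equal orders, S_{S/T} = k_S/k_T = (A_S/A_T)·exp[(E_T−E_S)/(RT)].
(E_T−E_S)/(RT) = (101−54.8)×10³/(8.314×383) = 46200/3184 = 14.51.
k_S/k_T = (1.55×10^7/1.71×10^12)·exp(14.51) = 9.064×10^-6 × 2.000×10^6 = 18.1.
Since E_S < E_T, lowering the temperature improves selectivity toward S.

18.1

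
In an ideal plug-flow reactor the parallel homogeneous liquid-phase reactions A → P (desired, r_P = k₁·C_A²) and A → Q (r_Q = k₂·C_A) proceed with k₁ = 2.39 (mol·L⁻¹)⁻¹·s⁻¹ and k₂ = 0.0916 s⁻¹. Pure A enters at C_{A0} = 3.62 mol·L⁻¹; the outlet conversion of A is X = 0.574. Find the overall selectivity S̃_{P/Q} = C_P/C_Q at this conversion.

63.6

C_A = C_{A0}(1−X) = 1.542 mol·L⁻¹.
Along a PFR/batch, dC_Q/dC_A = −r_Q/(r_P+r_Q) = −k₂/(k₂+k₁·C_A).
Integrating from C_{A0} to C_A: C_Q = (0.0916/2.39)·ln[(0.0916+2.39·3.62)/(0.0916+2.39·1.54)] = 0.03833·ln(8.743/3.777) = 0.03217 mol·L⁻¹.
Then C_P = (C_{A0}−C_A) − C_Q = 2.078 − 0.03217 = 2.046 mol·L⁻¹.
S̃_{P/Q} = C_P/C_Q = 2.046/0.03217 = 63.6.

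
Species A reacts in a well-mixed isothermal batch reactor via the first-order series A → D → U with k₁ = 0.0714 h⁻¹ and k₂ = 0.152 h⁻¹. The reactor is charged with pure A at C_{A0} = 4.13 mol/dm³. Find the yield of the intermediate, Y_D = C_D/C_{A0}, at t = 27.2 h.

The intermediate concentration in a first-order A→B→C sequence is C_D = k₁C_{A0}(e^(−k₁t) − e^(−k₂t))/(k₂−k₁).
e^(−k₁t) = e^(−0.0714×27.2) = e^(−1.942) = 0.1434; e^(−k₂t) = e^(−4.134) = 0.01601.
C_D = 0.0714×4.13/(0.152−0.0714) × (0.1434−0.01601) = 3.659×0.1274 = 0.4661 mol/dm³.
Y_D = C_D/C_{A0} = 0.4661/4.13 = 0.113.

0.113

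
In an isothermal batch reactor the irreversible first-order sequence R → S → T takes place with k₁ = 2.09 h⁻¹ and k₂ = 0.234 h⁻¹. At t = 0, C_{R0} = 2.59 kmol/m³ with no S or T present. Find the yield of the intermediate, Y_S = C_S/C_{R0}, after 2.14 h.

0.670

For first-order series with pure R initially, C_S(t) = k₁C_{R0}/(k₂−k₁)·(e^(−k₁t) − e^(−k₂t)).
e^(−k₁t) = e^(−2.09×2.14) = e^(−4.473) = 0.01142; e^(−k₂t) = e^(−0.5008) = 0.6061.
C_S = 2.09×2.59/(0.234−2.09) × (0.01142−0.6061) = (-2.917)×(-0.5947) = 1.734 kmol/m³.
Y_S = C_S/C_{R0} = 1.734/2.59 = 0.670.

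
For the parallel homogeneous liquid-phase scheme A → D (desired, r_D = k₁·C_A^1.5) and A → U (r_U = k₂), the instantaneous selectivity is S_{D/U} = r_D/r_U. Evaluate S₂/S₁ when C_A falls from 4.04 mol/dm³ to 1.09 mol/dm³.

S_{D/U} = (k₁/k₂)·C_A^1.5, so S₂/S₁ = (C_{A,2}/C_{A,1})^1.5.
= (1.09/4.04)^1.5 = (0.2698)^1.5 = 0.140.
Selectivity toward D falls as C_A falls — high-concentration operation is favoured.

0.140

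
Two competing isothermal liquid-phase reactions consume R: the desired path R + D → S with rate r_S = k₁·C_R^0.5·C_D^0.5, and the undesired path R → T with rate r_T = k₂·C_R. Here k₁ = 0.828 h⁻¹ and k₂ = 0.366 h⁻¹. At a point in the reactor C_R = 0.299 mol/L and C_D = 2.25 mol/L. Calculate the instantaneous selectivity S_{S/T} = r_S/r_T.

S_{S/T} = r_S/r_T = (k₁·C_R^0.5·C_D^0.5)/(k₂·C_R) = (k₁/k₂)·C_R^-0.5·C_D^0.5.
= (0.828×0.2990^0.5×2.250^0.5) / (0.366×0.2990) = 0.6791/0.1094 = 6.21.

6.21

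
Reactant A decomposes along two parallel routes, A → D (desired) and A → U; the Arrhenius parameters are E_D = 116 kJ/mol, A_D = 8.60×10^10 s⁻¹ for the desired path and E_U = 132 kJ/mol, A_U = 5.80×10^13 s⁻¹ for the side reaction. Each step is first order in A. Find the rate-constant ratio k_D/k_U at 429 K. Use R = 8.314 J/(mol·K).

Since both paths have the same order in A, the concentration cancels and S_{D/U} = k_D/k_U = (A_D/A_U)·exp[(E_U−E_D)/(RT)].
(E_U−E_D)/(RT) = (132−116)×10³/(8.314×429) = 16000/3567 = 4.486.
k_D/k_U = (8.60×10^10/5.80×10^13)·exp(4.486) = 0.001483 × 88.76 = 0.132.
Since E_D < E_U, lowering the temperature improves selectivity toward D.

0.132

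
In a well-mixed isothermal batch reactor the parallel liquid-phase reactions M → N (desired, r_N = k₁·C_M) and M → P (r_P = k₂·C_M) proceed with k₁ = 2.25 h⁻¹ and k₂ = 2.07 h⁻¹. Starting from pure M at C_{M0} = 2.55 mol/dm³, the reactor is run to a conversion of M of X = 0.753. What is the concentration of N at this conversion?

1.00 mol/dm³

C_M = C_{M0}(1−X) = 0.6298 mol/dm³.
Both paths are first order in M, so the instantaneous fraction to N is constant: dC_N/d(−C_M) = k₁/(k₁+k₂) = 0.5208.
C_N = 0.5208·(C_{M0}−C_M) = 0.5208×1.920 = 1.00 mol/dm³.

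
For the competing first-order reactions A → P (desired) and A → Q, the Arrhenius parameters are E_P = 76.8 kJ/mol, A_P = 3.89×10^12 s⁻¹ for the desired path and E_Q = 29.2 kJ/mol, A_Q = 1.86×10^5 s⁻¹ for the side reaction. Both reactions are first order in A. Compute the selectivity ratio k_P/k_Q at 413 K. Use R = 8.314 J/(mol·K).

20.0

With equal orders, S_{P/Q} = k_P/k_Q = (A_P/A_Q)·exp[(E_Q−E_P)/(RT)].
(E_Q−E_P)/(RT) = (29.2−76.8)×10³/(8.314×413) = -47600/3434 = -13.86.
k_P/k_Q = (3.89×10^12/1.86×10^5)·exp(-13.86) = 2.091×10^7 × 9.539×10^-7 = 20.0.
Since E_P > E_Q, raising the temperature improves selectivity toward P.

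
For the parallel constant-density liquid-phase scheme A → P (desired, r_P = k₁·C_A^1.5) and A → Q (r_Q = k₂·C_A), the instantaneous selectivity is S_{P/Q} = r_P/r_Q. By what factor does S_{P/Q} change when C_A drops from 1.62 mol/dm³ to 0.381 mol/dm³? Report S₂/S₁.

0.485

S_{P/Q} = (k₁/k₂)·C_A^0.5, so S₂/S₁ = (C_{A,2}/C_{A,1})^0.5.
= (0.381/1.62)^0.5 = (0.2352)^0.5 = 0.485.
Selectivity toward P falls as C_A falls — high-concentration operation is favoured.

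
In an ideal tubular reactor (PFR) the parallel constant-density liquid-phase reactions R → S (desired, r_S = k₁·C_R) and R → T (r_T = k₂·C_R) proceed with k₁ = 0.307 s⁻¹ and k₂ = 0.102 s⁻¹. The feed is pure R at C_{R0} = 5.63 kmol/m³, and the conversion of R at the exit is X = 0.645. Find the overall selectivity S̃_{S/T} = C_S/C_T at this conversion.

3.01

C_R = C_{R0}(1−X) = 1.999 kmol/m³.
Both paths are first order in R, so the instantaneous fraction to S is constant: dC_S/d(−C_R) = k₁/(k₁+k₂) = 0.7506.
C_S = 0.7506·(C_{R0}−C_R) = 0.7506×3.631 = 2.73 kmol/m³.
C_T = (C_{R0}−C_R)−C_S = 0.9056 kmol/m³; S̃_{S/T} = 2.726/0.9056 = 3.01.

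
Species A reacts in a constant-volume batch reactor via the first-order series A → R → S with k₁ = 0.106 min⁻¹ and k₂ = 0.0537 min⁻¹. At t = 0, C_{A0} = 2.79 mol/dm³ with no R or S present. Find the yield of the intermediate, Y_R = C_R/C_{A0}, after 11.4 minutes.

The intermediate concentration in a first-order A→B→C sequence is C_R = k₁C_{A0}(e^(−k₁t) − e^(−k₂t))/(k₂−k₁).
e^(−k₁t) = e^(−0.106×11.4) = e^(−1.208) = 0.2987; e^(−k₂t) = e^(−0.6122) = 0.5422.
C_R = 0.106×2.79/(0.0537−0.106) × (0.2987−0.5422) = (-5.655)×(-0.2435) = 1.377 mol/dm³.
Y_R = C_R/C_{A0} = 1.377/2.79 = 0.494.

0.494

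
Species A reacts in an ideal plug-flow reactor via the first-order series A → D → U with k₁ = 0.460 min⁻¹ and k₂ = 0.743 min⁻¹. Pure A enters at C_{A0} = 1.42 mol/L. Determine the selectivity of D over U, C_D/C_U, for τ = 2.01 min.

0.864

Solving the coupled first-order balances gives C_D(τ) = [k₁/(k₂−k₁)]·C_{A0}·(e^(−k₁τ) − e^(−k₂τ)).
e^(−k₁τ) = e^(−0.460×2.01) = e^(−0.9246) = 0.3967; e^(−k₂τ) = e^(−1.493) = 0.2246.
C_D = 0.460×1.42/(0.743−0.460) × (0.3967−0.2246) = 2.308×0.1721 = 0.3972 mol/L.
C_A = C_{A0}e^(−k₁τ) = 0.5633 mol/L, so C_U = C_{A0}−C_A−C_D = 0.4595 mol/L; C_D/C_U = 0.864.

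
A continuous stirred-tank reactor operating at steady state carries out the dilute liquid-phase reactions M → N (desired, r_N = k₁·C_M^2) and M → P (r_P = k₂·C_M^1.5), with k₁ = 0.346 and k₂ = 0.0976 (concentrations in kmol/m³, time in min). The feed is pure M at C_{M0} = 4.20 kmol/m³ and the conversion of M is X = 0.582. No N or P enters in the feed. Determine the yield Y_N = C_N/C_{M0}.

0.480

Exit C_M = C_{M0}(1−X) = 4.20×0.418 = 1.756 kmol/m³.
In a CSTR the entire volume is at exit conditions, so r_N = 0.346×1.756^2 = 1.066 and r_P = 0.0976×1.756^1.5 = 0.2270.
Fraction of consumed M going to N: r_N/(r_N+r_P) = 0.8245.
C_N = 0.8245·C_{M0}·X = 0.8245×4.20×0.582 = 2.02 kmol/m³; Y_N = C_N/C_{M0} = 0.480.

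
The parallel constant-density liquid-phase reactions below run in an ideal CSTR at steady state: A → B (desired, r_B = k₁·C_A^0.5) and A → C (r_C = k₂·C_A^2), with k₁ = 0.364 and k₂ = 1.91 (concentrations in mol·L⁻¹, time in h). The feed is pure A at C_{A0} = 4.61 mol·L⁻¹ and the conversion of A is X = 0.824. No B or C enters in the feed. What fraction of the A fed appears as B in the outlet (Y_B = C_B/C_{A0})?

0.170

Exit C_A = C_{A0}(1−X) = 4.61×0.176 = 0.8114 mol·L⁻¹.
Rates in a CSTR are evaluated at the outlet concentration: r_B = 0.364×0.8114^0.5 = 0.3279, r_C = 1.91×0.8114^2 = 1.257.
Fraction of consumed A going to B: r_B/(r_B+r_C) = 0.2068.
C_B = 0.2068·C_{A0}·X = 0.2068×4.61×0.824 = 0.786 mol·L⁻¹; Y_B = C_B/C_{A0} = 0.170.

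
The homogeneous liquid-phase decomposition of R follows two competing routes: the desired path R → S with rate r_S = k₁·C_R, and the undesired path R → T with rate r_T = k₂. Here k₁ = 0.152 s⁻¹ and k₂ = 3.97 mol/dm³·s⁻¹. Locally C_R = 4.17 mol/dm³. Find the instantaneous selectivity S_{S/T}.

S_{S/T} = r_S/r_T = (k₁·C_R)/(k₂) = (k₁/k₂)·C_R.
= (0.152×4.170) / (3.97) = 0.6338/3.970 = 0.160.

0.160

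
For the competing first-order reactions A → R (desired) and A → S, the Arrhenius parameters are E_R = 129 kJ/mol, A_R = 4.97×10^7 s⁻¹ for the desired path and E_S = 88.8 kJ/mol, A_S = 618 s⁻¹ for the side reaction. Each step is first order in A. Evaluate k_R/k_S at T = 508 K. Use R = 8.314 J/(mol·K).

k_R/k_S = (A_R/A_S)·exp[−(E_R−E_S)/(RT)] = (A_R/A_S)·exp[(E_S−E_R)/(RT)].
(E_S−E_R)/(RT) = (88.8−129)×10³/(8.314×508) = -40200/4224 = -9.518.
k_R/k_S = (4.97×10^7/618)·exp(-9.518) = 80421 × 7.351×10^-5 = 5.91.
Since E_R > E_S, raising the temperature improves selectivity toward R.

5.91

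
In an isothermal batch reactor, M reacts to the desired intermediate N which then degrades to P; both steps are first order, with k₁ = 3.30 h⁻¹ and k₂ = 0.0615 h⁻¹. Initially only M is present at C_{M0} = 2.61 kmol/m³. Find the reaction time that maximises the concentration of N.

1.23 h

For first-order series the maximum of C_N occurs at t_opt = ln(k₂/k₁)/(k₂−k₁).
= ln(0.0615/3.30)/(0.0615−3.30) = ln(0.01864)/-3.238 = -3.983/-3.238 = 1.23 h.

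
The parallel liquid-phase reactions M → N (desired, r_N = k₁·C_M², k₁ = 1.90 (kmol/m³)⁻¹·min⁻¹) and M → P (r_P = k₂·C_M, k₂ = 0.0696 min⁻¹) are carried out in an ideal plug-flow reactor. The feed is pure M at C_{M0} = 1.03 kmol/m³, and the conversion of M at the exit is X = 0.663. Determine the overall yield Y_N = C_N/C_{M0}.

C_M = C_{M0}(1−X) = 0.3471 kmol/m³.
Along a PFR/batch, dC_P/dC_M = −r_P/(r_N+r_P) = −k₂/(k₂+k₁·C_M).
Integrating from C_{M0} to C_M: C_P = (0.0696/1.90)·ln[(0.0696+1.90·1.03)/(0.0696+1.90·0.347)] = 0.03663·ln(2.027/0.7291) = 0.03745 kmol/m³.
Then C_N = (C_{M0}−C_M) − C_P = 0.6829 − 0.03745 = 0.6454 kmol/m³.
Y_N = C_N/C_{M0} = 0.6454/1.03 = 0.627.

0.627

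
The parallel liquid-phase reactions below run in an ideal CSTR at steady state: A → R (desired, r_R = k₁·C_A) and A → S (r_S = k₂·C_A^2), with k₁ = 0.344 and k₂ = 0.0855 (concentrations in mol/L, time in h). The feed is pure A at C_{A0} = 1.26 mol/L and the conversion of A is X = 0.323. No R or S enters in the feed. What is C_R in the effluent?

Exit C_A = C_{A0}(1−X) = 1.26×0.677 = 0.8530 mol/L.
In a CSTR the entire volume is at exit conditions, so r_R = 0.344×0.8530 = 0.2934 and r_S = 0.0855×0.8530^2 = 0.06221.
Fraction of consumed A going to R: r_R/(r_R+r_S) = 0.8251.
C_R = 0.8251·C_{A0}·X = 0.8251×1.26×0.323 = 0.336 mol/L.

0.336 mol/L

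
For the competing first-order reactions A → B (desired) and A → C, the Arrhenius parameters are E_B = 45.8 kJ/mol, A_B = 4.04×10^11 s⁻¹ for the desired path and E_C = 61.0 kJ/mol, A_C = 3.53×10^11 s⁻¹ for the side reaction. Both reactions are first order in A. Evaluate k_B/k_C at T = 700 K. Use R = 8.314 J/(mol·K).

15.6

k_B/k_C = (A_B/A_C)·exp[−(E_B−E_C)/(RT)] = (A_B/A_C)·exp[(E_C−E_B)/(RT)].
(E_C−E_B)/(RT) = (61.0−45.8)×10³/(8.314×700) = 15200/5820 = 2.612.
k_B/k_C = (4.04×10^11/3.53×10^11)·exp(2.612) = 1.144 × 13.62 = 15.6.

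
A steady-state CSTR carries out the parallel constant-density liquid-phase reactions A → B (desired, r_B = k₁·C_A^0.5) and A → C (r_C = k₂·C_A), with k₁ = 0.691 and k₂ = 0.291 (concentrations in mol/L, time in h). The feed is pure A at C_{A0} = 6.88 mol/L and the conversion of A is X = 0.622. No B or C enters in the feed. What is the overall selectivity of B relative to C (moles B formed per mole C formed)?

Exit C_A = C_{A0}(1−X) = 6.88×0.378 = 2.601 mol/L.
Rates in a CSTR are evaluated at the outlet concentration: r_B = 0.691×2.601^0.5 = 1.114, r_C = 0.291×2.601 = 0.7568.
Overall selectivity = C_B/C_C = r_Bτ/(r_Cτ) = r_B/r_C = 1.47.

1.47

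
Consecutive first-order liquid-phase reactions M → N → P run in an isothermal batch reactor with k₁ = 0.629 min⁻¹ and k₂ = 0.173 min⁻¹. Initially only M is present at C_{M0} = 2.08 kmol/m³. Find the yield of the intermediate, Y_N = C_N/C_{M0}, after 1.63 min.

Solving the coupled first-order balances gives C_N(t) = [k₁/(k₂−k₁)]·C_{M0}·(e^(−k₁t) − e^(−k₂t)).
e^(−k₁t) = e^(−0.629×1.63) = e^(−1.025) = 0.3587; e^(−k₂t) = e^(−0.2820) = 0.7543.
C_N = 0.629×2.08/(0.173−0.629) × (0.3587−0.7543) = (-2.869)×(-0.3956) = 1.135 kmol/m³.
Y_N = C_N/C_{M0} = 1.135/2.08 = 0.546.

0.546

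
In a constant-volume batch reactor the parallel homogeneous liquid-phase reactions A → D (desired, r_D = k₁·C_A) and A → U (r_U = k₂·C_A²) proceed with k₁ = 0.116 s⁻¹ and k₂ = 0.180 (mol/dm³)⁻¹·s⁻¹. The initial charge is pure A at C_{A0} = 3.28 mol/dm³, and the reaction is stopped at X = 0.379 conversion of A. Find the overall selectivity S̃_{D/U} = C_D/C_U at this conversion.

0.246

C_A = C_{A0}(1−X) = 2.037 mol/dm³.
Along a PFR/batch, dC_D/dC_A = −r_D/(r_D+r_U) = −k₁/(k₁+k₂·C_A).
Integrating from C_{A0} to C_A: C_D = (0.116/0.180)·ln[(0.116+0.180·3.28)/(0.116+0.180·2.04)] = 0.6444·ln(0.7064/0.4826) = 0.2455 mol/dm³.
C_U = (C_{A0}−C_A)−C_D = 0.9976 mol/dm³; S̃_{D/U} = 0.2455/0.9976 = 0.246.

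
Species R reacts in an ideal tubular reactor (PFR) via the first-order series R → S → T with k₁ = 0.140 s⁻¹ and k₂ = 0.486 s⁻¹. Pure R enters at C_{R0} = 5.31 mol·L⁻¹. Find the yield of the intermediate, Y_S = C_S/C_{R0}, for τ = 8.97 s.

The intermediate concentration in a first-order A→B→C sequence is C_S = k₁C_{R0}(e^(−k₁τ) − e^(−k₂τ))/(k₂−k₁).
e^(−k₁τ) = e^(−0.140×8.97) = e^(−1.256) = 0.2848; e^(−k₂τ) = e^(−4.359) = 0.01279.
C_S = 0.140×5.31/(0.486−0.140) × (0.2848−0.01279) = 2.149×0.2721 = 0.5845 mol·L⁻¹.
Y_S = C_S/C_{R0} = 0.5845/5.31 = 0.110.

0.110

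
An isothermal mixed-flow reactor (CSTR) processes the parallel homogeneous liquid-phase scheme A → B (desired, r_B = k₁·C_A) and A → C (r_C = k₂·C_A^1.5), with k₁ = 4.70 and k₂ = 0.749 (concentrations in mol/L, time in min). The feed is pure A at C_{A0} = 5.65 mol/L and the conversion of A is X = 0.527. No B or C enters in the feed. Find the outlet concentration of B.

Exit C_A = C_{A0}(1−X) = 5.65×0.473 = 2.672 mol/L.
Rates in a CSTR are evaluated at the outlet concentration: r_B = 4.70×2.672 = 12.56, r_C = 0.749×2.672^1.5 = 3.272.
Fraction of consumed A going to B: r_B/(r_B+r_C) = 0.7933.
C_B = 0.7933·C_{A0}·X = 0.7933×5.65×0.527 = 2.36 mol/L.

2.36 mol/L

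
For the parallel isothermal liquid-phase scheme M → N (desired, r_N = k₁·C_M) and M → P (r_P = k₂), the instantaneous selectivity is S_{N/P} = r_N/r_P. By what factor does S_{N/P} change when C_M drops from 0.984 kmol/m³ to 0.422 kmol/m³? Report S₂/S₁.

S_{N/P} = (k₁/k₂)·C_M, so S₂/S₁ = (C_{M,2}/C_{M,1}).
= 0.422/0.984 = 0.429.

0.429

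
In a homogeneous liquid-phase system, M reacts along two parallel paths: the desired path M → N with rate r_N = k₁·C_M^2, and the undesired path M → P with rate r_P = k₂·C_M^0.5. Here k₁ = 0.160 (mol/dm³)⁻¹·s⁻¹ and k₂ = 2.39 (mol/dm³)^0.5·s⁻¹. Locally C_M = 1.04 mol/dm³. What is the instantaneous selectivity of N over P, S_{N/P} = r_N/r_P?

S_{N/P} = r_N/r_P = (k₁·C_M^2)/(k₂·C_M^0.5) = (k₁/k₂)·C_M^1.5.
= (0.160×1.040^2) / (2.39×1.040^0.5) = 0.1731/2.437 = 0.0710.

0.0710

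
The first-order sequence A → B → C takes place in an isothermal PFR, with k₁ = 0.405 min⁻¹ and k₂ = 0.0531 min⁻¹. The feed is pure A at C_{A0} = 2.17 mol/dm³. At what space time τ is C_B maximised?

5.77 min

The intermediate peaks when r₁ = r₂, i.e. k₁e^(−k₁τ) = k₂e^(−k₂τ), giving τ_opt = ln(k₂/k₁)/(k₂−k₁).
= ln(0.0531/0.405)/(0.0531−0.405) = ln(0.1311)/-0.3519 = -2.032/-0.3519 = 5.77 min.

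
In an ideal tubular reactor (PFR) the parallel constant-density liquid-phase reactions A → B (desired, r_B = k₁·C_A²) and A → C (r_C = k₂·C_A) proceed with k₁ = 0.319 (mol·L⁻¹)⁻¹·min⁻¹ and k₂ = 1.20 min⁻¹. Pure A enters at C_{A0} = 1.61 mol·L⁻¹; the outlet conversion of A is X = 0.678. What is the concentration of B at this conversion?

0.237 mol·L⁻¹

C_A = C_{A0}(1−X) = 0.5184 mol·L⁻¹.
Along a PFR/batch, dC_C/dC_A = −r_C/(r_B+r_C) = −k₂/(k₂+k₁·C_A).
Integrating from C_{A0} to C_A: C_C = (1.20/0.319)·ln[(1.20+0.319·1.61)/(1.20+0.319·0.518)] = 3.762·ln(1.714/1.365) = 0.8545 mol·L⁻¹.
Then C_B = (C_{A0}−C_A) − C_C = 1.092 − 0.8545 = 0.2371 mol·L⁻¹.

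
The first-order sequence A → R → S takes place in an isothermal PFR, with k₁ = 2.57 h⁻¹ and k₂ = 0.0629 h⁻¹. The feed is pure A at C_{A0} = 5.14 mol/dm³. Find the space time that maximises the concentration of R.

1.48 h

For first-order series the maximum of C_R occurs at τ_opt = ln(k₂/k₁)/(k₂−k₁).
= ln(0.0629/2.57)/(0.0629−2.57) = ln(0.02447)/-2.507 = -3.710/-2.507 = 1.48 h.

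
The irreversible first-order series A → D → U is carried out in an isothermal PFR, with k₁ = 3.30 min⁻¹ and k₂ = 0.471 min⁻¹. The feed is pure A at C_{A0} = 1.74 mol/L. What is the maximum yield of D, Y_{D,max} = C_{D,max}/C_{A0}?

0.723

At the optimum, C_{D,max}/C_{A0} = (k₁/k₂)^[k₂/(k₂−k₁)].
= (3.30/0.471)^(0.471/(0.471−3.30)) = (7.006)^(-0.1665) = 0.7232.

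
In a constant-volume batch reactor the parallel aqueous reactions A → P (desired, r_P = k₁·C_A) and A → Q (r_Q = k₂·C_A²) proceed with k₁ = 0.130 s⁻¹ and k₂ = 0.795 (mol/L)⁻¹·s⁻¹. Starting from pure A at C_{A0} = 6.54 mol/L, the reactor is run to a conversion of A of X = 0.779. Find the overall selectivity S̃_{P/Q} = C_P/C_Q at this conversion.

0.0480

C_A = C_{A0}(1−X) = 1.445 mol/L.
Along a PFR/batch, dC_P/dC_A = −r_P/(r_P+r_Q) = −k₁/(k₁+k₂·C_A).
Integrating from C_{A0} to C_A: C_P = (0.130/0.795)·ln[(0.130+0.795·6.54)/(0.130+0.795·1.45)] = 0.1635·ln(5.329/1.279) = 0.2334 mol/L.
C_Q = (C_{A0}−C_A)−C_P = 4.861 mol/L; S̃_{P/Q} = 0.2334/4.861 = 0.0480.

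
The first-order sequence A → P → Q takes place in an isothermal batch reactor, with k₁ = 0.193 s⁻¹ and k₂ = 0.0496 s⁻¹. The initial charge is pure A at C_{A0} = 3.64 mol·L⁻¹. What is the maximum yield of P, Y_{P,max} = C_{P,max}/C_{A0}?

0.625

Evaluating C_P at t_opt = ln(k₂/k₁)/(k₂−k₁) gives C_{P,max}/C_{A0} = (k₁/k₂)^[k₂/(k₂−k₁)].
= (0.193/0.0496)^(0.0496/(0.0496−0.193)) = (3.891)^(-0.3459) = 0.6250.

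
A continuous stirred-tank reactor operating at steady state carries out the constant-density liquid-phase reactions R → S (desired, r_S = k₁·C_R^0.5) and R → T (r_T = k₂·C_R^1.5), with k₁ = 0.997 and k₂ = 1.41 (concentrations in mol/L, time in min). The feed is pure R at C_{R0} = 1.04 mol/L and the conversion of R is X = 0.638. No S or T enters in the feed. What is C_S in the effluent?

Exit C_R = C_{R0}(1−X) = 1.04×0.362 = 0.3765 mol/L.
In a CSTR the entire volume is at exit conditions, so r_S = 0.997×0.3765^0.5 = 0.6117 and r_T = 1.41×0.3765^1.5 = 0.3257.
Fraction of consumed R going to S: r_S/(r_S+r_T) = 0.6526.
C_S = 0.6526·C_{R0}·X = 0.6526×1.04×0.638 = 0.433 mol/L.

0.433 mol/L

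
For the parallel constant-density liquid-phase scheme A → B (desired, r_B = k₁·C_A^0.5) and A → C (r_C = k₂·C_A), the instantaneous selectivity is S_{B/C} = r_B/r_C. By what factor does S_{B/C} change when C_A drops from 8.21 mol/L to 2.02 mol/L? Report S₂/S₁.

S_{B/C} = (k₁/k₂)·C_A^-0.5, so S₂/S₁ = (C_{A,2}/C_{A,1})^-0.5.
= (2.02/8.21)^(-0.5) = (0.2460)^(-0.5) = 2.02.
Selectivity toward B rises as C_A falls — low-concentration operation is favoured.

2.02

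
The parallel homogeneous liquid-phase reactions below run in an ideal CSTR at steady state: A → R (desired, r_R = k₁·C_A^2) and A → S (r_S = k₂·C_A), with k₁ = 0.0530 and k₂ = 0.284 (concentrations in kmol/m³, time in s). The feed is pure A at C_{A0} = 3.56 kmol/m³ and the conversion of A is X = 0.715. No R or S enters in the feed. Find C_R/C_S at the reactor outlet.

Exit C_A = C_{A0}(1−X) = 3.56×0.285 = 1.015 kmol/m³.
In a CSTR the entire volume is at exit conditions, so r_R = 0.0530×1.015^2 = 0.05456 and r_S = 0.284×1.015 = 0.2881.
Overall selectivity = C_R/C_S = r_Rτ/(r_Sτ) = r_R/r_S = 0.189.

0.189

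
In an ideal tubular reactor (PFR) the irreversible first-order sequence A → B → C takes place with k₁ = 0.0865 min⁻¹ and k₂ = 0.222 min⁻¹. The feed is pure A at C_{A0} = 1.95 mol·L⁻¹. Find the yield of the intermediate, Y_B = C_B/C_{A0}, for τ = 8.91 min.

0.207

For first-order series with pure A initially, C_B(τ) = k₁C_{A0}/(k₂−k₁)·(e^(−k₁τ) − e^(−k₂τ)).
e^(−k₁τ) = e^(−0.0865×8.91) = e^(−0.7707) = 0.4627; e^(−k₂τ) = e^(−1.978) = 0.1383.
C_B = 0.0865×1.95/(0.222−0.0865) × (0.4627−0.1383) = 1.245×0.3243 = 0.4037 mol·L⁻¹.
Y_B = C_B/C_{A0} = 0.4037/1.95 = 0.207.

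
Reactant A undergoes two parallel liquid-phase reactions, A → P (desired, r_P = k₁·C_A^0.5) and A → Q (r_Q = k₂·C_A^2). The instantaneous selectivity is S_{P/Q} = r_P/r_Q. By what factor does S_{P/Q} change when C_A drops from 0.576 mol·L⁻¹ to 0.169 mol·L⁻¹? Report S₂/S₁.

6.29

S_{P/Q} = (k₁/k₂)·C_A^-1.5, so S₂/S₁ = (C_{A,2}/C_{A,1})^-1.5.
= (0.169/0.576)^(-1.5) = (0.2934)^(-1.5) = 6.29.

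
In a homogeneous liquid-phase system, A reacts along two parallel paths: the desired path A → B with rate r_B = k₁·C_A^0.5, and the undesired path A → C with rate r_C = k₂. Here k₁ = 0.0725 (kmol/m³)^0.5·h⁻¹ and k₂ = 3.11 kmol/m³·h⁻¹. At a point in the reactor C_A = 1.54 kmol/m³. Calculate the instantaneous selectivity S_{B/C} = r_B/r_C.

0.0289

S_{B/C} = r_B/r_C = (k₁·C_A^0.5)/(k₂) = (k₁/k₂)·C_A^0.5.
= (0.0725×1.540^0.5) / (3.11) = 0.08997/3.110 = 0.0289.
Since the desired path is higher order in A, keeping C_A high (PFR or concentrated feed) favours B.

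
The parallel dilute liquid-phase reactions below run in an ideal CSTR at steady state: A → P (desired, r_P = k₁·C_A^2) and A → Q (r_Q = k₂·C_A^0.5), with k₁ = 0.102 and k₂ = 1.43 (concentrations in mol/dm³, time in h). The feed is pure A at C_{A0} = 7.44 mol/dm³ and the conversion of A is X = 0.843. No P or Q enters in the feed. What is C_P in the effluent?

Exit C_A = C_{A0}(1−X) = 7.44×0.157 = 1.168 mol/dm³.
Rates in a CSTR are evaluated at the outlet concentration: r_P = 0.102×1.168^2 = 0.1392, r_Q = 1.43×1.168^0.5 = 1.546.
Fraction of consumed A going to P: r_P/(r_P+r_Q) = 0.08261.
C_P = 0.08261·C_{A0}·X = 0.08261×7.44×0.843 = 0.518 mol/dm³.

0.518 mol/dm³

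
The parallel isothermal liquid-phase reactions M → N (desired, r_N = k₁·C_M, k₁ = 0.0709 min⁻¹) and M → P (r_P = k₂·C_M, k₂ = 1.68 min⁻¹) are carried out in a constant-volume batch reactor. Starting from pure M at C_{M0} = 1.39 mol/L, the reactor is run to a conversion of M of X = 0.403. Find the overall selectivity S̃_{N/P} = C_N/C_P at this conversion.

C_M = C_{M0}(1−X) = 0.8298 mol/L.
Both paths are first order in M, so the instantaneous fraction to N is constant: dC_N/d(−C_M) = k₁/(k₁+k₂) = 0.04049.
C_N = 0.04049·(C_{M0}−C_M) = 0.04049×0.5602 = 0.0227 mol/L.
C_P = (C_{M0}−C_M)−C_N = 0.5375 mol/L; S̃_{N/P} = 0.02268/0.5375 = 0.0422.

0.0422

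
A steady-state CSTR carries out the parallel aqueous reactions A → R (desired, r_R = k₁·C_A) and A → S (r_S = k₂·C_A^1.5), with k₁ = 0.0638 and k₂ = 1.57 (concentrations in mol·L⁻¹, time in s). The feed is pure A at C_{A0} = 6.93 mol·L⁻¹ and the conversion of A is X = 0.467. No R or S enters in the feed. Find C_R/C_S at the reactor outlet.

Exit C_A = C_{A0}(1−X) = 6.93×0.533 = 3.694 mol·L⁻¹.
In a CSTR the entire volume is at exit conditions, so r_R = 0.0638×3.694 = 0.2357 and r_S = 1.57×3.694^1.5 = 11.15.
Overall selectivity = C_R/C_S = r_Rτ/(r_Sτ) = r_R/r_S = 0.0211.

0.0211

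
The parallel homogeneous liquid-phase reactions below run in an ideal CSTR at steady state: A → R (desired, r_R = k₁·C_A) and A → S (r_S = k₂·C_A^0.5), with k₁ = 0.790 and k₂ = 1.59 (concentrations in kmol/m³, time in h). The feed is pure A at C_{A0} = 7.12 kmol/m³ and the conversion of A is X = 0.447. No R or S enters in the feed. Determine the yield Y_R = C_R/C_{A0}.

Exit C_A = C_{A0}(1−X) = 7.12×0.553 = 3.937 kmol/m³.
In a CSTR the entire volume is at exit conditions, so r_R = 0.790×3.937 = 3.111 and r_S = 1.59×3.937^0.5 = 3.155.
Fraction of consumed A going to R: r_R/(r_R+r_S) = 0.4964.
C_R = 0.4964·C_{A0}·X = 0.4964×7.12×0.447 = 1.58 kmol/m³; Y_R = C_R/C_{A0} = 0.222.

0.222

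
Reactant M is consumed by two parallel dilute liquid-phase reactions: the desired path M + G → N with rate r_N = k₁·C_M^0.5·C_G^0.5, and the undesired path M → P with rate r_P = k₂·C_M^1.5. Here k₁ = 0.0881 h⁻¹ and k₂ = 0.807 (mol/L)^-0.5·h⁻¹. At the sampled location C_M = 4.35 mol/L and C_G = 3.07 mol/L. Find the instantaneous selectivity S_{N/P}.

0.0440

S_{N/P} = r_N/r_P = (k₁·C_M^0.5·C_G^0.5)/(k₂·C_M^1.5) = (k₁/k₂)·C_M⁻¹·C_G^0.5.
= (0.0881×4.350^0.5×3.070^0.5) / (0.807×4.350^1.5) = 0.3220/7.322 = 0.0440.
The undesired path is higher order in M, so low C_M (CSTR or dilute feed) favours N.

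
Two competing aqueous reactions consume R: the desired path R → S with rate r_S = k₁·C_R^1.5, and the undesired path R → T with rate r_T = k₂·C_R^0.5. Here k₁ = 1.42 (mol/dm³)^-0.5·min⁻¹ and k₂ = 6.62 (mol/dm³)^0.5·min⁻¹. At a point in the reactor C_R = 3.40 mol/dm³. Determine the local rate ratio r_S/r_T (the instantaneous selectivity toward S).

S_{S/T} = r_S/r_T = (k₁·C_R^1.5)/(k₂·C_R^0.5) = (k₁/k₂)·C_R.
= (1.42×3.400^1.5) / (6.62×3.400^0.5) = 8.902/12.21 = 0.729.
Since the desired path is higher order in R, keeping C_R high (PFR or concentrated feed) favours S.

0.729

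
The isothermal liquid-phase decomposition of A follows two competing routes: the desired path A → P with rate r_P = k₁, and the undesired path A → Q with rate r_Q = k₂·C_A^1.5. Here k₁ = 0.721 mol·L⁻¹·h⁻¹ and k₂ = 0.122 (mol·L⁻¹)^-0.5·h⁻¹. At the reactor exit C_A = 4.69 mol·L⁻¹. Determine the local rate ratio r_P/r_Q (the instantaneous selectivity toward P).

S_{P/Q} = r_P/r_Q = (k₁)/(k₂·C_A^1.5) = (k₁/k₂)·C_A^-1.5.
= (0.721) / (0.122×4.690^1.5) = 0.7210/1.239 = 0.582.

0.582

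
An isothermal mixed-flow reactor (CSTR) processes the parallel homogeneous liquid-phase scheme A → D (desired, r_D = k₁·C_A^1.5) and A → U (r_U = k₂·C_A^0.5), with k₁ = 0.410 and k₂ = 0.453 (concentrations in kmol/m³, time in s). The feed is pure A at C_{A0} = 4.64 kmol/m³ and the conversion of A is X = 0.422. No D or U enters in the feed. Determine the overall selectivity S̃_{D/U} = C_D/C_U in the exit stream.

2.43

Exit C_A = C_{A0}(1−X) = 4.64×0.578 = 2.682 kmol/m³.
Rates in a CSTR are evaluated at the outlet concentration: r_D = 0.410×2.682^1.5 = 1.801, r_U = 0.453×2.682^0.5 = 0.7419.
Overall selectivity = C_D/C_U = r_Dτ/(r_Uτ) = r_D/r_U = 2.43.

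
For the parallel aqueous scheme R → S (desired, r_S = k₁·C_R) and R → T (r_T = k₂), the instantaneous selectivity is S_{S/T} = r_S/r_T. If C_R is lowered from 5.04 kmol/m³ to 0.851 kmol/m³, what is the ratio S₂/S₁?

S_{S/T} = (k₁/k₂)·C_R, so S₂/S₁ = (C_{R,2}/C_{R,1}).
= 0.851/5.04 = 0.169.

0.169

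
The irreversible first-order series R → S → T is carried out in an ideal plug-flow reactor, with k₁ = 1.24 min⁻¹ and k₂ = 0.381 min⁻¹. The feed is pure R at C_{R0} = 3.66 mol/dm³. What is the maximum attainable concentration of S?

2.17 mol/dm³

For a first-order series the maximum intermediate yield is C_{S,max}/C_{R0} = (k₁/k₂)^[k₂/(k₂−k₁)].
= (1.24/0.381)^(0.381/(0.381−1.24)) = (3.255)^(-0.4435) = 0.5925.
C_{S,max} = 0.5925×3.66 = 2.17 mol/dm³.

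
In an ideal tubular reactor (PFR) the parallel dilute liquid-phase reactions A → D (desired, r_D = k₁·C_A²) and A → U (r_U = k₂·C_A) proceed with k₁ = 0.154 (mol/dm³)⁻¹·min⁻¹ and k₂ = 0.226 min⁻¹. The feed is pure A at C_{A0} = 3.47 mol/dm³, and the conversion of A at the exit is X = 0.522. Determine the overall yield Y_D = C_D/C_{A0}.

C_A = C_{A0}(1−X) = 1.659 mol/dm³.
Along a PFR/batch, dC_U/dC_A = −r_U/(r_D+r_U) = −k₂/(k₂+k₁·C_A).
Integrating from C_{A0} to C_A: C_U = (0.226/0.154)·ln[(0.226+0.154·3.47)/(0.226+0.154·1.66)] = 1.468·ln(0.7604/0.4814) = 0.6707 mol/dm³.
Then C_D = (C_{A0}−C_A) − C_U = 1.811 − 0.6707 = 1.141 mol/dm³.
Y_D = C_D/C_{A0} = 1.141/3.47 = 0.329.

0.329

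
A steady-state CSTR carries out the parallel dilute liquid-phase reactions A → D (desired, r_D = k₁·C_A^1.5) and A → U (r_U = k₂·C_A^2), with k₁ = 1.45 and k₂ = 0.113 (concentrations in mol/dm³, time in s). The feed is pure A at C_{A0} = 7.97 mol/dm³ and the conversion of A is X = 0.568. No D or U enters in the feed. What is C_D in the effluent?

Exit C_A = C_{A0}(1−X) = 7.97×0.432 = 3.443 mol/dm³.
Rates in a CSTR are evaluated at the outlet concentration: r_D = 1.45×3.443^1.5 = 9.264, r_U = 0.113×3.443^2 = 1.340.
Fraction of consumed A going to D: r_D/(r_D+r_U) = 0.8737.
C_D = 0.8737·C_{A0}·X = 0.8737×7.97×0.568 = 3.96 mol/dm³.

3.96 mol/dm³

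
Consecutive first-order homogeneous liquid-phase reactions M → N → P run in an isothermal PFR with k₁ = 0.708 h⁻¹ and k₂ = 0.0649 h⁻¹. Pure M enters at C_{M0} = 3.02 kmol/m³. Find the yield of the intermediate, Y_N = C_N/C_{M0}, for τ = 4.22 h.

For first-order series with pure M initially, C_N(τ) = k₁C_{M0}/(k₂−k₁)·(e^(−k₁τ) − e^(−k₂τ)).
e^(−k₁τ) = e^(−0.708×4.22) = e^(−2.988) = 0.05040; e^(−k₂τ) = e^(−0.2739) = 0.7604.
C_N = 0.708×3.02/(0.0649−0.708) × (0.05040−0.7604) = (-3.325)×(-0.7100) = 2.361 kmol/m³.
Y_N = C_N/C_{M0} = 2.361/3.02 = 0.782.

0.782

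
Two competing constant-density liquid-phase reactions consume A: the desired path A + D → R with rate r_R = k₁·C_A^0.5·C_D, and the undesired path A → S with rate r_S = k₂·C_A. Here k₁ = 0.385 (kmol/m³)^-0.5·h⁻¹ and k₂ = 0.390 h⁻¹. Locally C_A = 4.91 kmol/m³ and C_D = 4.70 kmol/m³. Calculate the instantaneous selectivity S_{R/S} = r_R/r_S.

S_{R/S} = r_R/r_S = (k₁·C_A^0.5·C_D)/(k₂·C_A) = (k₁/k₂)·C_A^-0.5·C_D.
= (0.385×4.910^0.5×4.700) / (0.390×4.910) = 4.010/1.915 = 2.09.
The undesired path is higher order in A, so low C_A (CSTR or dilute feed) favours R.

2.09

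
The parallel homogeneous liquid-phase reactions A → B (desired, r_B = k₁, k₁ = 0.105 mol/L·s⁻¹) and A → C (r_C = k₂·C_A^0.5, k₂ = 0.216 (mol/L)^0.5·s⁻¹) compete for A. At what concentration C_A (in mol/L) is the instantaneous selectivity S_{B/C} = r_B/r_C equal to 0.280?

S_{B/C} = (k₁/k₂)·C_A^-0.5 ⇒ C_A = (S·k₂/k₁)^(-2).
= (0.280×0.216/0.105)^(-2) = (0.5760)^(-2) = 3.01 mol/L.

3.01 mol/L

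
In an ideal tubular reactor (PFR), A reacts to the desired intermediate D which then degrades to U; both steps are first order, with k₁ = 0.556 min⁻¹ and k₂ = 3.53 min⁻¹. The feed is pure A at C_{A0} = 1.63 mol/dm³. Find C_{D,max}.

Evaluating C_D at τ_opt = ln(k₂/k₁)/(k₂−k₁) gives C_{D,max}/C_{A0} = (k₁/k₂)^[k₂/(k₂−k₁)].
= (0.556/3.53)^(3.53/(3.53−0.556)) = (0.1575)^(1.187) = 0.1115.
C_{D,max} = 0.1115×1.63 = 0.182 mol/dm³.

0.182 mol/dm³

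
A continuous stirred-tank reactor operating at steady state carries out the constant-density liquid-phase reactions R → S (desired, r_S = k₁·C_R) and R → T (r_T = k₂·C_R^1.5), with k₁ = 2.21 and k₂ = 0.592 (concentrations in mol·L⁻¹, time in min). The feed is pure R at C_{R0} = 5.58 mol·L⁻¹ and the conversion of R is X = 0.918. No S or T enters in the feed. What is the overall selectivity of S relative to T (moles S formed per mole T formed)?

5.52

Exit C_R = C_{R0}(1−X) = 5.58×0.0820 = 0.4576 mol·L⁻¹.
Rates in a CSTR are evaluated at the outlet concentration: r_S = 2.21×0.4576 = 1.011, r_T = 0.592×0.4576^1.5 = 0.1832.
Overall selectivity = C_S/C_T = r_Sτ/(r_Tτ) = r_S/r_T = 5.52.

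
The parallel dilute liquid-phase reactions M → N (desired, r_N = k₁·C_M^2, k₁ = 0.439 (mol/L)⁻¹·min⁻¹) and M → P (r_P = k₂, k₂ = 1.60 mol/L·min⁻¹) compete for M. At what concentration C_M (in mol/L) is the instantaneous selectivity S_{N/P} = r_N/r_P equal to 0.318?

1.08 mol/L

S_{N/P} = (k₁/k₂)·C_M^2 ⇒ C_M = (S·k₂/k₁)^(0.5).
= (0.318×1.60/0.439)^(0.5) = (1.159)^(0.5) = 1.08 mol/L.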